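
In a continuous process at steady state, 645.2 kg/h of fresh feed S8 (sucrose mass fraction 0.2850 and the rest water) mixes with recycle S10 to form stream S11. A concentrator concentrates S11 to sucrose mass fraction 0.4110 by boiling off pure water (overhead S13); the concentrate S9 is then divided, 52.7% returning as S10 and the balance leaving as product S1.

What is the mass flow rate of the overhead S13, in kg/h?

197.8 kg/h

Overall sucrose balance (none leaves overhead): sucrose in fresh feed = sucrose in product, i.e. 645.2×0.285 = (1−0.527)·S9·0.411.
S9 = 183.88/(0.411×0.473) = 945.88 kg/h.
Recycle S10 = 0.527×945.88 = 498.48 kg/h.
Combined feed S11 = 645.2 + 498.48 = 1143.7 kg/h.
Overhead S13 = S11 − S9 = 1143.7 − 945.88 = 197.8 kg/h.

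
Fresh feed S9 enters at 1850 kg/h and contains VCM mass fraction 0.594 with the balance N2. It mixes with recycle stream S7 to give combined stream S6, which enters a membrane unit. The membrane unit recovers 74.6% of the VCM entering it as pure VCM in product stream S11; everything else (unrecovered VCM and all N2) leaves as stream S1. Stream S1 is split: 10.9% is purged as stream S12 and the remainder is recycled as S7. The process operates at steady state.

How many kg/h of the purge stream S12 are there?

790.4 kg/h

N2 enters only via S9 and leaves only via the purge: 1850×0.406 = 0.109×(N2 in S1), and the membrane unit passes all N2, so N2 in S6 = N2 in S1 = 6890.8 kg/h.
VCM in S6: m_A = 1850×0.594 + (1−0.109)·(1−0.746)·m_A, so m_A = 1098.9/0.7737 = 1420.3 kg/h.
S1 = (1−0.746)×1420.3 + 6890.8 = 7251.6 kg/h.
Purge S12 = 0.109×7251.6 = 790.42 kg/h.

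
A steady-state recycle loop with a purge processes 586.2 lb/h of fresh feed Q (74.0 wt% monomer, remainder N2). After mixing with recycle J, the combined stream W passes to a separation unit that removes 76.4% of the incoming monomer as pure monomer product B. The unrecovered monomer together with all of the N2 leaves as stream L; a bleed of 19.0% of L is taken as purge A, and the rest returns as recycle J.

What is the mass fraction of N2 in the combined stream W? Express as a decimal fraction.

0.599

N2 enters only via Q and leaves only via the purge: 586.2×0.260 = 0.190×(N2 in L), and the separation unit passes all N2, so N2 in W = N2 in L = 802.17 lb/h.
monomer in W: m_A = 586.2×0.740 + (1−0.190)·(1−0.764)·m_A, so m_A = 433.79/0.8088 = 536.31 lb/h.
W = 536.31 + 802.17 = 1338.5 lb/h.
N2 fraction in W = 802.17/1338.5 = 0.599.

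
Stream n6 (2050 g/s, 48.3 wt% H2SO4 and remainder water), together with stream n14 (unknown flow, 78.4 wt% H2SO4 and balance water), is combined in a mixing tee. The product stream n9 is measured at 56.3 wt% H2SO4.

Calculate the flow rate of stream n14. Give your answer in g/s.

742.1 g/s

Let n14 be the unknown flow. Total out = 2050 + n14.
H2SO4 balance: 990.15 + 0.784·n14 = 0.563·(2050 + n14)
(0.784 − 0.563)·n14 = 0.563×2050 − 990.15 = 164
n14 = 164 / 0.221 = 742.08 g/s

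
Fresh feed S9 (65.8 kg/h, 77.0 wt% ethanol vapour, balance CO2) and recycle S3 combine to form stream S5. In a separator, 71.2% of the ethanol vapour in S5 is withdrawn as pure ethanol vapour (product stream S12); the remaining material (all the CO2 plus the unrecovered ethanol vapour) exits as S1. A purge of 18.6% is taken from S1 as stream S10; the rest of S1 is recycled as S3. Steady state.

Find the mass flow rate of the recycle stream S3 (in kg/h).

CO2 enters only via S9 and leaves only via the purge: 65.8×0.230 = 0.186×(CO2 in S1), and the separator passes all CO2, so CO2 in S5 = CO2 in S1 = 81.366 kg/h.
ethanol vapour in S5: m_A = 65.8×0.770 + (1−0.186)·(1−0.712)·m_A, so m_A = 50.666/0.7656 = 66.181 kg/h.
S1 = (1−0.712)×66.181 + 81.366 = 100.43 kg/h.
Recycle S3 = (1−0.186)×100.43 = 81.747 kg/h.

81.75 kg/h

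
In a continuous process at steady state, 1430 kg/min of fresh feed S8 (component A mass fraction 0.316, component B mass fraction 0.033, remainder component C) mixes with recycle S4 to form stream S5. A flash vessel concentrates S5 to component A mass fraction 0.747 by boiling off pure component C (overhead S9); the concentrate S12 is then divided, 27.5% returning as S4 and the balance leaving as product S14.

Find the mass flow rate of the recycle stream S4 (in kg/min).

229.5 kg/min

Overall component A balance (none leaves overhead): component A in fresh feed = component A in product, i.e. 1430×0.316 = (1−0.275)·S12·0.747.
S12 = 451.88/(0.747×0.725) = 834.38 kg/min.
Recycle S4 = 0.275×834.38 = 229.45 kg/min.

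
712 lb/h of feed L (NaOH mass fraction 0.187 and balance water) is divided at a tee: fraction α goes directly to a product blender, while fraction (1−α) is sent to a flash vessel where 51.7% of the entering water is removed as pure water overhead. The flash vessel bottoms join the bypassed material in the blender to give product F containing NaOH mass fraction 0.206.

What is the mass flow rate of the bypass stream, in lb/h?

555.8 lb/h

All 712×0.187 = 133.14 lb/h of NaOH reaches F, so F = 133.14/0.206 = 646.33 lb/h and vapour = 65.67 lb/h.
The evaporator receives (1−α)·712 of feed at 0.813 water and removes 0.517 of that water:
0.517×0.813×(1−α)×712 = 65.67
(1−α) = 65.67/299.27 = 0.2194;  α = 0.7806.
Bypass flow = 0.7806×712 = 555.76 lb/h.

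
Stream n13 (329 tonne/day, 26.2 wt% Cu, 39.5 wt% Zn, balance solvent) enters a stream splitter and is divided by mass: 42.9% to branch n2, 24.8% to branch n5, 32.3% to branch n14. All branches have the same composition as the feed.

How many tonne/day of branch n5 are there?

Branch n5 flow = 0.248×329 = 81.592 tonne/day.

81.59 tonne/day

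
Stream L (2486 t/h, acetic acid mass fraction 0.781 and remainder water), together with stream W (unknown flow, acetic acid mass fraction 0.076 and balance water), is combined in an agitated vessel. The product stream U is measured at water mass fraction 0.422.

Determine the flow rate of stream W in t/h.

1005 t/h

Let W be the unknown flow. Total out = 2486 + W.
water balance: 544.43 + 0.924·W = 0.422·(2486 + W)
(0.924 − 0.422)·W = 0.422×2486 − 544.43 = 504.66
W = 504.66 / 0.502 = 1005.3 t/h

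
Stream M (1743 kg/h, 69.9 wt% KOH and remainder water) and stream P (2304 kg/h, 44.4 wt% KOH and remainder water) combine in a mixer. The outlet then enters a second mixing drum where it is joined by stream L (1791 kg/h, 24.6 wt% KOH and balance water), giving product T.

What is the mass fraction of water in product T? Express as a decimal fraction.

Overall, product flow = 5838 kg/h.
water in = 1743×0.301 + 2304×0.556 + 1791×0.754 = 3156.1 kg/h.
water fraction in T = 0.541.

0.541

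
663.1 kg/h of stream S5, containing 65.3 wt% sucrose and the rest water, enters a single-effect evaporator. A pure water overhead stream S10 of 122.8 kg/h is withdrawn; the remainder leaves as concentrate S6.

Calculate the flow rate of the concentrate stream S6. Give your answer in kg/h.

540.3 kg/h

Concentrate = 663.1 − 122.8 = 540.3 kg/h.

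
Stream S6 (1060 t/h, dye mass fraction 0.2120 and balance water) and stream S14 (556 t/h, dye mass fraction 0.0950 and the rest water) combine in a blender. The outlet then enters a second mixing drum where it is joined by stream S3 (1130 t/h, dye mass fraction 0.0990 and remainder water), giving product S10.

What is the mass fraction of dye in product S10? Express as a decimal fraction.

Overall, product flow = 2746 t/h.
dye in = 1060×0.212 + 556×0.095 + 1130×0.099 = 389.41 t/h.
dye fraction in S10 = 0.1418.

0.1418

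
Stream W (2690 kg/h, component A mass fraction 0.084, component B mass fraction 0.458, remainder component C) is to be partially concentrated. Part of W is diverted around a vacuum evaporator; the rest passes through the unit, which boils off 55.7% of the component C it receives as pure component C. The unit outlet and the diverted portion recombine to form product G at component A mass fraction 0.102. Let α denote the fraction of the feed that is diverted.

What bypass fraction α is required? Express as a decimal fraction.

0.308

All 2690×0.084 = 225.96 kg/h of component A reaches G, so G = 225.96/0.102 = 2215.3 kg/h and vapour = 474.71 kg/h.
The evaporator receives (1−α)·2690 of feed at 0.458 component C and removes 0.557 of that component C:
0.557×0.458×(1−α)×2690 = 474.71
(1−α) = 474.71/686.24 = 0.6918;  α = 0.3082.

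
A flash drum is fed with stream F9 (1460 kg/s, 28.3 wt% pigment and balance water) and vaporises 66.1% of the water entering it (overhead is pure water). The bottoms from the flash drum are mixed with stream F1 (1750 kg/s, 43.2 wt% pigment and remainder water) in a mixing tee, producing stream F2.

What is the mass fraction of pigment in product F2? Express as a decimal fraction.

Vapour removed = 0.661×0.717×1460 = 691.95 kg/s; concentrate = 768.05 kg/s.
pigment reaching the mixer = 413.18 (from concentrate) + 1750×0.432 = 1169.2 kg/s.
Product flow = 768.05 + 1750 = 2518.1 kg/s; pigment fraction = 0.464.

0.464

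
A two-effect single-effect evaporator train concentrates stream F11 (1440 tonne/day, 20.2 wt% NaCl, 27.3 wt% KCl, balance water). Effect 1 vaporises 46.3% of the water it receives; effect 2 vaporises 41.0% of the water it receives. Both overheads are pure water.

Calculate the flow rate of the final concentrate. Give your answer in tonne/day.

923.5 tonne/day

water in feed = 1440×0.525 = 756 tonne/day.
After stage 1: water left = (1−0.463)×756 = 405.97; stream total = 1090 tonne/day.
After stage 2: water left = (1−0.410)×405.97 = 239.52; final concentrate = 923.52 tonne/day.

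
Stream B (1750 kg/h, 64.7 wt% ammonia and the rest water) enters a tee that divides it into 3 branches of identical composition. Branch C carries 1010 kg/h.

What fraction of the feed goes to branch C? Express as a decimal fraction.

Fraction to C = 1010/1750 = 0.5771.

0.577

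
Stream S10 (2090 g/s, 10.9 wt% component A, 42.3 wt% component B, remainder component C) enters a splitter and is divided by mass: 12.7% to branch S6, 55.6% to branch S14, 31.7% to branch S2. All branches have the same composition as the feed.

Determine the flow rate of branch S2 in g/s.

662.5 g/s

Branch S2 flow = 0.317×2090 = 662.53 g/s.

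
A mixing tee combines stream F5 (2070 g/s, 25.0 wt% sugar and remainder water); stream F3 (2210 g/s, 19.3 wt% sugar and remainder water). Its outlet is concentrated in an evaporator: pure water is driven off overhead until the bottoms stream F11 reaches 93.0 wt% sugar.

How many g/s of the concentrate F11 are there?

sugar entering = 2070×0.250 + 2210×0.193 = 944.03 g/s.
All sugar reports to F11, so F11 = 944.03/0.930 = 1015.1 g/s.

1015 g/s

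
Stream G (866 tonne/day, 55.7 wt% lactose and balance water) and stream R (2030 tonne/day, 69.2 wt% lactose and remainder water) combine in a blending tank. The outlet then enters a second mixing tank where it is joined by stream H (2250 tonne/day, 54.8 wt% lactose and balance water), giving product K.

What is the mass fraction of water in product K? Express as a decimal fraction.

Overall, product flow = 5146 tonne/day.
water in = 866×0.443 + 2030×0.308 + 2250×0.452 = 2025.9 tonne/day.
water fraction in K = 0.394.

0.394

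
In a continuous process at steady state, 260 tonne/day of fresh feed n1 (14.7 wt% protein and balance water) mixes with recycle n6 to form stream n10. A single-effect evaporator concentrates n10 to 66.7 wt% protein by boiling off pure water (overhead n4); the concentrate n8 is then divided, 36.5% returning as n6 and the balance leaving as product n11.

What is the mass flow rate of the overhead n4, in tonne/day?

202.7 tonne/day

Overall protein balance (none leaves overhead): protein in fresh feed = protein in product, i.e. 260×0.147 = (1−0.365)·n8·0.667.
n8 = 38.22/(0.667×0.635) = 90.238 tonne/day.
Recycle n6 = 0.365×90.238 = 32.937 tonne/day.
Combined feed n10 = 260 + 32.937 = 292.94 tonne/day.
Overhead n4 = n10 − n8 = 292.94 − 90.238 = 202.7 tonne/day.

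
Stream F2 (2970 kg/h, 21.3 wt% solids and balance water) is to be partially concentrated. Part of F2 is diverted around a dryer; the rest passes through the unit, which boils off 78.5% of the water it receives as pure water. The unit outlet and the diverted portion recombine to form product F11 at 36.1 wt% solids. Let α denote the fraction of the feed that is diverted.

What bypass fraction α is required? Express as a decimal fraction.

0.336

All 2970×0.213 = 632.61 kg/h of solids reaches F11, so F11 = 632.61/0.361 = 1752.4 kg/h and vapour = 1217.6 kg/h.
The evaporator receives (1−α)·2970 of feed at 0.787 water and removes 0.785 of that water:
0.785×0.787×(1−α)×2970 = 1217.6
(1−α) = 1217.6/1834.9 = 0.6636;  α = 0.3364.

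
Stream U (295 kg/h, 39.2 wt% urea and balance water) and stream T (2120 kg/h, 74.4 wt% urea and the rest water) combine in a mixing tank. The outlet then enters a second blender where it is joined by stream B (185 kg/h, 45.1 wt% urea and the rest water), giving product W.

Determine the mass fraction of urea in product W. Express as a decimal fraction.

Overall, product flow = 2600 kg/h.
urea in = 295×0.392 + 2120×0.744 + 185×0.451 = 1776.4 kg/h.
urea fraction in W = 0.683.

0.683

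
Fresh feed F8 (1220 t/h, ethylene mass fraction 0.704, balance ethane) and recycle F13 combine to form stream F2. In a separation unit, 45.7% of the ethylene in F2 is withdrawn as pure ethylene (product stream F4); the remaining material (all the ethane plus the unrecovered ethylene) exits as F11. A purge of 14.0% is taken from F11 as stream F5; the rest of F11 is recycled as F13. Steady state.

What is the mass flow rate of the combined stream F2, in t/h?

ethane enters only via F8 and leaves only via the purge: 1220×0.296 = 0.140×(ethane in F11), and the separation unit passes all ethane, so ethane in F2 = ethane in F11 = 2579.4 t/h.
ethylene in F2: m_A = 1220×0.704 + (1−0.140)·(1−0.457)·m_A, so m_A = 858.88/0.5330 = 1611.3 t/h.
F2 = 1611.3 + 2579.4 = 4190.8 t/h.

4191 t/h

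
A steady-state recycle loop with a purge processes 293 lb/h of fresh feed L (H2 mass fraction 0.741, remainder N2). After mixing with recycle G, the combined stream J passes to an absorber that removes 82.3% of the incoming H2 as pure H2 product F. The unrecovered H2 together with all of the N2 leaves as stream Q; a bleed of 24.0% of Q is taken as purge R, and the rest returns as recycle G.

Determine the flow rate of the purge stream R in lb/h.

86.54 lb/h

N2 enters only via L and leaves only via the purge: 293×0.259 = 0.240×(N2 in Q), and the absorber passes all N2, so N2 in J = N2 in Q = 316.2 lb/h.
H2 in J: m_A = 293×0.741 + (1−0.240)·(1−0.823)·m_A, so m_A = 217.11/0.8655 = 250.86 lb/h.
Q = (1−0.823)×250.86 + 316.2 = 360.6 lb/h.
Purge R = 0.240×360.6 = 86.543 lb/h.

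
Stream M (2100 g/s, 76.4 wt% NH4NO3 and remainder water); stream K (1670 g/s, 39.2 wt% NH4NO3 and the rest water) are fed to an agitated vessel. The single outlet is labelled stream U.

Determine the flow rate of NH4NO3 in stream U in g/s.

2259 g/s

NH4NO3 out = NH4NO3 in = 2100×0.764 + 1670×0.392 = 2259 g/s.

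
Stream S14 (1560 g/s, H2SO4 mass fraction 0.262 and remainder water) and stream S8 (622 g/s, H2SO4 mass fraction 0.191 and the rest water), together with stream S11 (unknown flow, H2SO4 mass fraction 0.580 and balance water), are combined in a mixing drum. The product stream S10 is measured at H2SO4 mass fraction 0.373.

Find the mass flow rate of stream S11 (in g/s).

1383 g/s

Let S11 be the unknown flow. Total out = 2182 + S11.
H2SO4 balance: 527.52 + 0.580·S11 = 0.373·(2182 + S11)
(0.580 − 0.373)·S11 = 0.373×2182 − 527.52 = 286.36
S11 = 286.36 / 0.207 = 1383.4 g/s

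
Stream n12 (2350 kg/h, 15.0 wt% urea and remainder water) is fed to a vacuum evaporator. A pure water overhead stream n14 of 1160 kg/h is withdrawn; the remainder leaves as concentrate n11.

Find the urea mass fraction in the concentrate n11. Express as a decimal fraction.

urea is not removed: 2350×0.150 = 352.5 kg/h of urea enters n11.
Concentrate = 2350 − 1160 = 1190 kg/h.
Mass fraction = 352.5/1190 = 0.296.

0.296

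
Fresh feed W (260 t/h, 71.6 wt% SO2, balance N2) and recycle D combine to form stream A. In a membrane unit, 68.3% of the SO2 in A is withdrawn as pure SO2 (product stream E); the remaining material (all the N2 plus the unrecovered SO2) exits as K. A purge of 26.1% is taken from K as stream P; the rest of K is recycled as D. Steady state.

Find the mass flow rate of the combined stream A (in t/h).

N2 enters only via W and leaves only via the purge: 260×0.284 = 0.261×(N2 in K), and the membrane unit passes all N2, so N2 in A = N2 in K = 282.91 t/h.
SO2 in A: m_A = 260×0.716 + (1−0.261)·(1−0.683)·m_A, so m_A = 186.16/0.7657 = 243.11 t/h.
A = 243.11 + 282.91 = 526.02 t/h.

526 t/h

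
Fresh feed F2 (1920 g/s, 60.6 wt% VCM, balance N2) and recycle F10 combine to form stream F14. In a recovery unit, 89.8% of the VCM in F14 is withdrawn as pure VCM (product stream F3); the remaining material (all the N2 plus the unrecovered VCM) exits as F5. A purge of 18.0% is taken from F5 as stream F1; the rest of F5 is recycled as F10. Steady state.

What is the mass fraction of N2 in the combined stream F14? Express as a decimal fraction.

N2 enters only via F2 and leaves only via the purge: 1920×0.394 = 0.180×(N2 in F5), and the recovery unit passes all N2, so N2 in F14 = N2 in F5 = 4202.7 g/s.
VCM in F14: m_A = 1920×0.606 + (1−0.180)·(1−0.898)·m_A, so m_A = 1163.5/0.9164 = 1269.7 g/s.
F14 = 1269.7 + 4202.7 = 5472.4 g/s.
N2 fraction in F14 = 4202.7/5472.4 = 0.768.

0.768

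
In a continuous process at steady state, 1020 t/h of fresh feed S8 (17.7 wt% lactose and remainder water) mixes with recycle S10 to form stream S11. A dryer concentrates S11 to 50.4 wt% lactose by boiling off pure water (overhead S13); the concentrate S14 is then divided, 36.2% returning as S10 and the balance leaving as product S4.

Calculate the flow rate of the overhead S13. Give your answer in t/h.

661.8 t/h

Overall lactose balance (none leaves overhead): lactose in fresh feed = lactose in product, i.e. 1020×0.177 = (1−0.362)·S14·0.504.
S14 = 180.54/(0.504×0.638) = 561.46 t/h.
Recycle S10 = 0.362×561.46 = 203.25 t/h.
Combined feed S11 = 1020 + 203.25 = 1223.3 t/h.
Overhead S13 = S11 − S14 = 1223.3 − 561.46 = 661.79 t/h.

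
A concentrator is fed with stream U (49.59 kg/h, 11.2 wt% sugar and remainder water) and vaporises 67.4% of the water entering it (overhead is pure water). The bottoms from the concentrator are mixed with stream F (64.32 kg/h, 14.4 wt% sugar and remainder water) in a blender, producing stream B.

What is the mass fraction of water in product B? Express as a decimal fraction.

0.824

Vapour removed = 0.674×0.888×49.59 = 29.68 kg/h; concentrate = 19.91 kg/h.
water reaching the mixer = 14.356 (from concentrate) + 64.32×0.856 = 69.414 kg/h.
Product flow = 19.91 + 64.32 = 84.23 kg/h; water fraction = 0.824.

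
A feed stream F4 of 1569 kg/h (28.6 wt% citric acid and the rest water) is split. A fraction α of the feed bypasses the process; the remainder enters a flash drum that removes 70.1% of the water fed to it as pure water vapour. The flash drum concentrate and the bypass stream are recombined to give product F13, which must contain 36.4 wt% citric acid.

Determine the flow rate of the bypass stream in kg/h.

All 1569×0.286 = 448.73 kg/h of citric acid reaches F13, so F13 = 448.73/0.364 = 1232.8 kg/h and vapour = 336.21 kg/h.
The evaporator receives (1−α)·1569 of feed at 0.714 water and removes 0.701 of that water:
0.701×0.714×(1−α)×1569 = 336.21
(1−α) = 336.21/785.31 = 0.4281;  α = 0.5719.
Bypass flow = 0.5719×1569 = 897.26 kg/h.

897.3 kg/h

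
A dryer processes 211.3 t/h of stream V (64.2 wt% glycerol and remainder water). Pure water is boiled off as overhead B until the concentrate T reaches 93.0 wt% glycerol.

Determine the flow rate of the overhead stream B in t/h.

65.43 t/h

glycerol is conserved: 211.3×0.642 = 135.65 t/h all reports to the concentrate.
Concentrate = 135.65/(target fraction) = 145.87 t/h.
Overhead = 211.3 − 145.87 = 65.435 t/h.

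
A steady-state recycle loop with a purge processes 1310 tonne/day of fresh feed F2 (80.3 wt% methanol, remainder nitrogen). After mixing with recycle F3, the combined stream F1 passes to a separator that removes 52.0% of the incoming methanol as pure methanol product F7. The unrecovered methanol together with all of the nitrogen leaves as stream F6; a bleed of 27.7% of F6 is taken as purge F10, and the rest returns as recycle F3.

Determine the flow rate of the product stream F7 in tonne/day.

methanol in F1: m_A = 1310×0.803 + (1−0.277)·(1−0.520)·m_A, so m_A = 1051.9/0.6530 = 1611 tonne/day.
Product F7 = 0.520×1611 = 837.73 tonne/day.

837.7 tonne/day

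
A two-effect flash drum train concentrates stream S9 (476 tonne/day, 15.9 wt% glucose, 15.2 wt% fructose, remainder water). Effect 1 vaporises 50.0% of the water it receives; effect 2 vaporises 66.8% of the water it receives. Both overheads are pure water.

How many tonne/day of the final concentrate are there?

202.5 tonne/day

water in feed = 476×0.689 = 327.96 tonne/day.
After stage 1: water left = (1−0.500)×327.96 = 163.98; stream total = 312.02 tonne/day.
After stage 2: water left = (1−0.668)×163.98 = 54.442; final concentrate = 202.48 tonne/day.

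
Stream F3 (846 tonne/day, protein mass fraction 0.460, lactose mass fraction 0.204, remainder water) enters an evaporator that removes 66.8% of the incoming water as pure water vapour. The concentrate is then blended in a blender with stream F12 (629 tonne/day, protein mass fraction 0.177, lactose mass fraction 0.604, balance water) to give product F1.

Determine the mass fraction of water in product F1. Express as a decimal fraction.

Vapour removed = 0.668×0.336×846 = 189.88 tonne/day; concentrate = 656.12 tonne/day.
water reaching the mixer = 94.373 (from concentrate) + 629×0.219 = 232.12 tonne/day.
Product flow = 656.12 + 629 = 1285.1 tonne/day; water fraction = 0.181.

0.181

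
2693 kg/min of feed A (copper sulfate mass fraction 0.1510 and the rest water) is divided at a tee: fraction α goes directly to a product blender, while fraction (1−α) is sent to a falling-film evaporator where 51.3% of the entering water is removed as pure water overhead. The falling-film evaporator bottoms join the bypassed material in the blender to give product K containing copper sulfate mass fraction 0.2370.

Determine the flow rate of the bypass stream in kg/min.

All 2693×0.151 = 406.64 kg/min of copper sulfate reaches K, so K = 406.64/0.237 = 1715.8 kg/min and vapour = 977.21 kg/min.
The evaporator receives (1−α)·2693 of feed at 0.849 water and removes 0.513 of that water:
0.513×0.849×(1−α)×2693 = 977.21
(1−α) = 977.21/1172.9 = 0.8332;  α = 0.1668.
Bypass flow = 0.1668×2693 = 449.32 kg/min.

449.3 kg/min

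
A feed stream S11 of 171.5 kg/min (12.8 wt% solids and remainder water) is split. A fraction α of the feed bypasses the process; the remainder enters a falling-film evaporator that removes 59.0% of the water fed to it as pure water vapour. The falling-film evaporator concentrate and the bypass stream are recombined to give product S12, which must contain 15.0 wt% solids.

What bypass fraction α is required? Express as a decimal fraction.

All 171.5×0.128 = 21.952 kg/min of solids reaches S12, so S12 = 21.952/0.150 = 146.35 kg/min and vapour = 25.153 kg/min.
The evaporator receives (1−α)·171.5 of feed at 0.872 water and removes 0.590 of that water:
0.590×0.872×(1−α)×171.5 = 25.153
(1−α) = 25.153/88.233 = 0.2851;  α = 0.7149.

0.715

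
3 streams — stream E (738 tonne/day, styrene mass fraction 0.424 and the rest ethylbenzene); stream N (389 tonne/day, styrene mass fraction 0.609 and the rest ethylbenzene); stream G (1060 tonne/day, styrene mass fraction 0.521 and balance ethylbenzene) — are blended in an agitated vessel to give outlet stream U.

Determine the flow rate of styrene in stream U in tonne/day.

1102 tonne/day

styrene out = styrene in = 738×0.424 + 389×0.609 + 1060×0.521 = 1102.1 tonne/day.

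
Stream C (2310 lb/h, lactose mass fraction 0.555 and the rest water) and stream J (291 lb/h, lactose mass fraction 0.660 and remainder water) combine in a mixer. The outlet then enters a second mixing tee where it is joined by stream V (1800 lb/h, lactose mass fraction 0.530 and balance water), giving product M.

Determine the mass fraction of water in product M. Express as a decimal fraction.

Overall, product flow = 4401 lb/h.
water in = 2310×0.445 + 291×0.340 + 1800×0.470 = 1972.9 lb/h.
water fraction in M = 0.448.

0.448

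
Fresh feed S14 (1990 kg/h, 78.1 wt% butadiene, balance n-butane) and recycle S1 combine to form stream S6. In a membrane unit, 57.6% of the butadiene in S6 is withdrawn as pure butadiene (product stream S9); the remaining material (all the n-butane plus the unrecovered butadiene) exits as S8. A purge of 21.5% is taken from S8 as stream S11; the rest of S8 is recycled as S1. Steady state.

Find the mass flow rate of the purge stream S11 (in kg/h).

n-butane enters only via S14 and leaves only via the purge: 1990×0.219 = 0.215×(n-butane in S8), and the membrane unit passes all n-butane, so n-butane in S6 = n-butane in S8 = 2027 kg/h.
butadiene in S6: m_A = 1990×0.781 + (1−0.215)·(1−0.576)·m_A, so m_A = 1554.2/0.6672 = 2329.6 kg/h.
S8 = (1−0.576)×2329.6 + 2027 = 3014.8 kg/h.
Purge S11 = 0.215×3014.8 = 648.17 kg/h.

648.2 kg/h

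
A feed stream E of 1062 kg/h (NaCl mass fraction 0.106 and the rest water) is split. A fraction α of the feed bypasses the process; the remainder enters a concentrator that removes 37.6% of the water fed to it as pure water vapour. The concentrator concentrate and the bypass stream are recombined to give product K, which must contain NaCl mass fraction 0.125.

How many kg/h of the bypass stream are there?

All 1062×0.106 = 112.57 kg/h of NaCl reaches K, so K = 112.57/0.125 = 900.58 kg/h and vapour = 161.42 kg/h.
The evaporator receives (1−α)·1062 of feed at 0.894 water and removes 0.376 of that water:
0.376×0.894×(1−α)×1062 = 161.42
(1−α) = 161.42/356.98 = 0.4522;  α = 0.5478.
Bypass flow = 0.5478×1062 = 581.78 kg/h.

581.8 kg/h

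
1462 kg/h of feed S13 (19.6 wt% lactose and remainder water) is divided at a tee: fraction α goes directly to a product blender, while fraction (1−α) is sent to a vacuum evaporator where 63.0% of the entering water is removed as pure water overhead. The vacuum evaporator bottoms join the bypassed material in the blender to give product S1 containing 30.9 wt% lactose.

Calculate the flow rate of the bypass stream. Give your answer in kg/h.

All 1462×0.196 = 286.55 kg/h of lactose reaches S1, so S1 = 286.55/0.309 = 927.35 kg/h and vapour = 534.65 kg/h.
The evaporator receives (1−α)·1462 of feed at 0.804 water and removes 0.630 of that water:
0.630×0.804×(1−α)×1462 = 534.65
(1−α) = 534.65/740.53 = 0.7220;  α = 0.2780.
Bypass flow = 0.2780×1462 = 406.47 kg/h.

406.5 kg/h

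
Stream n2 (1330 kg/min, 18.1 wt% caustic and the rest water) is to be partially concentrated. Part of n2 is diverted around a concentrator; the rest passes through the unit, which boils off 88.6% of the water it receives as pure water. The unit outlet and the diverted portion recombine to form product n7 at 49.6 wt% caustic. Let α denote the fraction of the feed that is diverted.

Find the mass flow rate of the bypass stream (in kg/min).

166 kg/min

All 1330×0.181 = 240.73 kg/min of caustic reaches n7, so n7 = 240.73/0.496 = 485.34 kg/min and vapour = 844.66 kg/min.
The evaporator receives (1−α)·1330 of feed at 0.819 water and removes 0.886 of that water:
0.886×0.819×(1−α)×1330 = 844.66
(1−α) = 844.66/965.09 = 0.8752;  α = 0.1248.
Bypass flow = 0.1248×1330 = 165.97 kg/min.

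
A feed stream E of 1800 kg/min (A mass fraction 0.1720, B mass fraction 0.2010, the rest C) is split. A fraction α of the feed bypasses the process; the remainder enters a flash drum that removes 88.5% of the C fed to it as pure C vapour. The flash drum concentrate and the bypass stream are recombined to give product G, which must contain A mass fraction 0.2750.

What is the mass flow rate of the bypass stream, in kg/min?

All 1800×0.172 = 309.6 kg/min of A reaches G, so G = 309.6/0.275 = 1125.8 kg/min and vapour = 674.18 kg/min.
The evaporator receives (1−α)·1800 of feed at 0.627 C and removes 0.885 of that C:
0.885×0.627×(1−α)×1800 = 674.18
(1−α) = 674.18/998.81 = 0.6750;  α = 0.3250.
Bypass flow = 0.3250×1800 = 585.03 kg/min.

585 kg/min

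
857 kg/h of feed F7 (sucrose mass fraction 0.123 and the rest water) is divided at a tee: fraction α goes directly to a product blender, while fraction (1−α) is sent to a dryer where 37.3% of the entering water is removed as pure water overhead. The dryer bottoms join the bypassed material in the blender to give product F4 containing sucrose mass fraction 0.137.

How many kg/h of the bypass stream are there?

All 857×0.123 = 105.41 kg/h of sucrose reaches F4, so F4 = 105.41/0.137 = 769.42 kg/h and vapour = 87.577 kg/h.
The evaporator receives (1−α)·857 of feed at 0.877 water and removes 0.373 of that water:
0.373×0.877×(1−α)×857 = 87.577
(1−α) = 87.577/280.34 = 0.3124;  α = 0.6876.
Bypass flow = 0.6876×857 = 589.28 kg/h.

589.3 kg/h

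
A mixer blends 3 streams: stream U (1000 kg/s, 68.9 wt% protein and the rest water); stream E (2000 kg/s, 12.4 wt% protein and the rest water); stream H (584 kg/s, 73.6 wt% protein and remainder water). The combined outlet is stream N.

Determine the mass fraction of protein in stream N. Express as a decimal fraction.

0.381

Total flow out = 1000 + 2000 + 584 = 3584 kg/s.
protein in = 1000×0.689 + 2000×0.124 + 584×0.736 = 1366.8 kg/s.
protein mass fraction in N = 1366.8/3584 = 0.381.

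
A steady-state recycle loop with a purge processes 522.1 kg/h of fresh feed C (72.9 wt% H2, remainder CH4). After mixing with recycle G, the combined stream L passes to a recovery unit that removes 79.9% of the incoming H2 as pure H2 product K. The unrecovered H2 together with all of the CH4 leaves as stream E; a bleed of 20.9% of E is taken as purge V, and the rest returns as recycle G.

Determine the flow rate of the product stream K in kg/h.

H2 in L: m_A = 522.1×0.729 + (1−0.209)·(1−0.799)·m_A, so m_A = 380.61/0.8410 = 452.56 kg/h.
Product K = 0.799×452.56 = 361.6 kg/h.

361.6 kg/h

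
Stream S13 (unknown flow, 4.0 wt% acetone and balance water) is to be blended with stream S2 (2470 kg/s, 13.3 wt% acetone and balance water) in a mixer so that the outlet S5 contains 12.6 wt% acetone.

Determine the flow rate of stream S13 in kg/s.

201 kg/s

Let S13 be the unknown flow. Total out = 2470 + S13.
acetone balance: 328.51 + 0.040·S13 = 0.126·(2470 + S13)
(0.040 − 0.126)·S13 = 0.126×2470 − 328.51 = -17.29
S13 = -17.29 / -0.086 = 201.05 kg/s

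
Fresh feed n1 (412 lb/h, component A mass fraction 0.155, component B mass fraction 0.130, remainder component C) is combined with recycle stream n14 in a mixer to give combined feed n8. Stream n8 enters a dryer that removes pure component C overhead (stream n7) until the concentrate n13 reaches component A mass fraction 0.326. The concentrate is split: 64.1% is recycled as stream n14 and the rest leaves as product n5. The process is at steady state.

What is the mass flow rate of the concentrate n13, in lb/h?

Overall component A balance (none leaves overhead): component A in fresh feed = component A in product, i.e. 412×0.155 = (1−0.641)·n13·0.326.
n13 = 63.86/(0.326×0.359) = 545.65 lb/h.

545.7 lb/h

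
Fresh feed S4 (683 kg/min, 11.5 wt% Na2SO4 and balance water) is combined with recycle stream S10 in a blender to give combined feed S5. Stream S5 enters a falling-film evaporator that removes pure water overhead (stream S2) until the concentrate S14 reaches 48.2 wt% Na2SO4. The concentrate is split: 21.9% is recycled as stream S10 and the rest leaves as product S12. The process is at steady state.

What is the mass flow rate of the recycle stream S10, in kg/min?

45.69 kg/min

Overall Na2SO4 balance (none leaves overhead): Na2SO4 in fresh feed = Na2SO4 in product, i.e. 683×0.115 = (1−0.219)·S14·0.482.
S14 = 78.545/(0.482×0.781) = 208.65 kg/min.
Recycle S10 = 0.219×208.65 = 45.695 kg/min.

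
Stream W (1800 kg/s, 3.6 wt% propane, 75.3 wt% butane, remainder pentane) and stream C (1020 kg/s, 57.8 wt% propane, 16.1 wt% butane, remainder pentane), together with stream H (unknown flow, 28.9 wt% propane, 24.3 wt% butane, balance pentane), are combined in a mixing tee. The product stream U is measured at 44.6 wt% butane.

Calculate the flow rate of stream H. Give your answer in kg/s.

Let H be the unknown flow. Total out = 2820 + H.
butane balance: 1519.6 + 0.243·H = 0.446·(2820 + H)
(0.243 − 0.446)·H = 0.446×2820 − 1519.6 = -261.9
H = -261.9 / -0.203 = 1290.1 kg/s

1290 kg/s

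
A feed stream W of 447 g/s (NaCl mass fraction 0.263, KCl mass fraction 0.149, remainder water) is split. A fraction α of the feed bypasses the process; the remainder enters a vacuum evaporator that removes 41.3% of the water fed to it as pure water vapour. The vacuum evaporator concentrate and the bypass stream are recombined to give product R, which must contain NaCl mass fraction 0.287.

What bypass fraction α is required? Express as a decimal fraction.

0.656

All 447×0.263 = 117.56 g/s of NaCl reaches R, so R = 117.56/0.287 = 409.62 g/s and vapour = 37.38 g/s.
The evaporator receives (1−α)·447 of feed at 0.588 water and removes 0.413 of that water:
0.413×0.588×(1−α)×447 = 37.38
(1−α) = 37.38/108.55 = 0.3444;  α = 0.6556.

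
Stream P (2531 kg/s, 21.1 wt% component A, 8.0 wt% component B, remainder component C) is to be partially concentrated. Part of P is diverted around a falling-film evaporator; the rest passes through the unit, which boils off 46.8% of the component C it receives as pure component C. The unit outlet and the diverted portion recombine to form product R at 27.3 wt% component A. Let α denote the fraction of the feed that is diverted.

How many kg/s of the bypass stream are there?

All 2531×0.211 = 534.04 kg/s of component A reaches R, so R = 534.04/0.273 = 1956.2 kg/s and vapour = 574.81 kg/s.
The evaporator receives (1−α)·2531 of feed at 0.709 component C and removes 0.468 of that component C:
0.468×0.709×(1−α)×2531 = 574.81
(1−α) = 574.81/839.82 = 0.6844;  α = 0.3156.
Bypass flow = 0.3156×2531 = 798.68 kg/s.

798.7 kg/s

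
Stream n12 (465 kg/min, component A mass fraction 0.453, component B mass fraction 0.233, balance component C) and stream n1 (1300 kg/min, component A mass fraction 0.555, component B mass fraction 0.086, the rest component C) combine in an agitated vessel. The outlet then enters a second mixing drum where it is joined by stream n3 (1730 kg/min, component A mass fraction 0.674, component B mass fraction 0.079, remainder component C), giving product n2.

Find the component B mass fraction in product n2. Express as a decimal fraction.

Overall, product flow = 3495 kg/min.
component B in = 465×0.233 + 1300×0.086 + 1730×0.079 = 356.81 kg/min.
component B fraction in n2 = 0.102.

0.102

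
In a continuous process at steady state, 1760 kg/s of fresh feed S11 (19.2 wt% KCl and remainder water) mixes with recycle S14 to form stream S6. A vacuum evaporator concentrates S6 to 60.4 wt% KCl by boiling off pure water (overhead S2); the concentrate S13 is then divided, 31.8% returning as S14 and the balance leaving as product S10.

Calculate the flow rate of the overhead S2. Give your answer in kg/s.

Overall KCl balance (none leaves overhead): KCl in fresh feed = KCl in product, i.e. 1760×0.192 = (1−0.318)·S13·0.604.
S13 = 337.92/(0.604×0.682) = 820.34 kg/s.
Recycle S14 = 0.318×820.34 = 260.87 kg/s.
Combined feed S6 = 1760 + 260.87 = 2020.9 kg/s.
Overhead S2 = S6 − S13 = 2020.9 − 820.34 = 1200.5 kg/s.

1201 kg/s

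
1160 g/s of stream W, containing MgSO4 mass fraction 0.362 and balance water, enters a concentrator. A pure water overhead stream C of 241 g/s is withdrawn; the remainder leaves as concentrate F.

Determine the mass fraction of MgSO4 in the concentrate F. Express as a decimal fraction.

0.457

MgSO4 is not removed: 1160×0.362 = 419.92 g/s of MgSO4 enters F.
Concentrate = 1160 − 241 = 919 g/s.
Mass fraction = 419.92/919 = 0.457.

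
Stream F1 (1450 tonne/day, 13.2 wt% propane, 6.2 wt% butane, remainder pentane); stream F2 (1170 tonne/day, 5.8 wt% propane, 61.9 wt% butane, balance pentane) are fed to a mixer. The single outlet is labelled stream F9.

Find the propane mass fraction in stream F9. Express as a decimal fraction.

Total flow out = 1450 + 1170 = 2620 tonne/day.
propane in = 1450×0.132 + 1170×0.058 = 259.26 tonne/day.
propane mass fraction in F9 = 259.26/2620 = 0.099.

0.099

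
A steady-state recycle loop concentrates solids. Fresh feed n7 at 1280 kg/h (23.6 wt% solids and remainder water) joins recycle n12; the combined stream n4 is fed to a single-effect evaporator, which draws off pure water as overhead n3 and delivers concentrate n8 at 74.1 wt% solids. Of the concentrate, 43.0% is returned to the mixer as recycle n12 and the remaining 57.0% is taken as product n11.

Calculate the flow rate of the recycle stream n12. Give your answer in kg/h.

Overall solids balance (none leaves overhead): solids in fresh feed = solids in product, i.e. 1280×0.236 = (1−0.430)·n8·0.741.
n8 = 302.08/(0.741×0.570) = 715.2 kg/h.
Recycle n12 = 0.430×715.2 = 307.54 kg/h.

307.5 kg/h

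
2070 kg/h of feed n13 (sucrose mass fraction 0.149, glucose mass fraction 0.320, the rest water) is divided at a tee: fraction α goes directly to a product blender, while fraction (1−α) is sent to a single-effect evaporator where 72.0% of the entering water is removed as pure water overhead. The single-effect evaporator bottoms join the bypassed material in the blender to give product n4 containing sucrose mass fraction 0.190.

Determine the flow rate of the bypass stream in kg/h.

All 2070×0.149 = 308.43 kg/h of sucrose reaches n4, so n4 = 308.43/0.190 = 1623.3 kg/h and vapour = 446.68 kg/h.
The evaporator receives (1−α)·2070 of feed at 0.531 water and removes 0.720 of that water:
0.720×0.531×(1−α)×2070 = 446.68
(1−α) = 446.68/791.4 = 0.5644;  α = 0.4356.
Bypass flow = 0.4356×2070 = 901.65 kg/h.

901.6 kg/h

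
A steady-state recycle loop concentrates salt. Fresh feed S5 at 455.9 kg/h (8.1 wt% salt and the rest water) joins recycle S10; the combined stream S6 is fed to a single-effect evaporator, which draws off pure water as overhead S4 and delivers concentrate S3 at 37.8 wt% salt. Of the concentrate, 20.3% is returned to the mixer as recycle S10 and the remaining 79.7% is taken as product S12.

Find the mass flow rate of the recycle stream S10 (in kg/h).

Overall salt balance (none leaves overhead): salt in fresh feed = salt in product, i.e. 455.9×0.081 = (1−0.203)·S3·0.378.
S3 = 36.928/(0.378×0.797) = 122.58 kg/h.
Recycle S10 = 0.203×122.58 = 24.883 kg/h.

24.88 kg/h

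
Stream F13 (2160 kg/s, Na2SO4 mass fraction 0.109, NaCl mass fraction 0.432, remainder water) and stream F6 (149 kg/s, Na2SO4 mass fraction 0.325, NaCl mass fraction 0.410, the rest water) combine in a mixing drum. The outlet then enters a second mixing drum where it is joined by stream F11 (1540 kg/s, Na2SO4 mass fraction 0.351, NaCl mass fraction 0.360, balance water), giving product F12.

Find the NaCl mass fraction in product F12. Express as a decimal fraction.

0.402

Overall, product flow = 3849 kg/s.
NaCl in = 2160×0.432 + 149×0.410 + 1540×0.360 = 1548.6 kg/s.
NaCl fraction in F12 = 0.402.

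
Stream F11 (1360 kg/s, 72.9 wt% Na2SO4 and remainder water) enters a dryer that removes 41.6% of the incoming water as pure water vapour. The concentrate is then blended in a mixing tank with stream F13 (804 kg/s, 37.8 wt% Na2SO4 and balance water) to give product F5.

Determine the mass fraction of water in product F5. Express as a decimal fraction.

Vapour removed = 0.416×0.271×1360 = 153.32 kg/s; concentrate = 1206.7 kg/s.
water reaching the mixer = 215.24 (from concentrate) + 804×0.622 = 715.33 kg/s.
Product flow = 1206.7 + 804 = 2010.7 kg/s; water fraction = 0.3558.

0.3558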